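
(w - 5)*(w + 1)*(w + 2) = w^3 - 2*w^2 - 13*w - 10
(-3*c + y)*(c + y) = -3*c^2 - 2*c*y + y^2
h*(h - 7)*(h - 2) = h^3 - 9*h^2 + 14*h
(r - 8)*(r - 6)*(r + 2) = r^3 - 12*r^2 + 20*r + 96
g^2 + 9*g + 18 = (g + 3)*(g + 6)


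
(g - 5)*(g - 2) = g^2 - 7*g + 10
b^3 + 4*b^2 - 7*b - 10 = (b - 2)*(b + 1)*(b + 5)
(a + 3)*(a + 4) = a^2 + 7*a + 12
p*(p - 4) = p^2 - 4*p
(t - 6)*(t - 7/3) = t^2 - 25*t/3 + 14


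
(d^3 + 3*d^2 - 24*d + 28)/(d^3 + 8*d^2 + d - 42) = (d - 2)/(d + 3)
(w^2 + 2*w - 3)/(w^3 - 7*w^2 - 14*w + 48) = (w - 1)/(w^2 - 10*w + 16)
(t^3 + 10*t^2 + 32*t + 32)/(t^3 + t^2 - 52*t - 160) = (t^2 + 6*t + 8)/(t^2 - 3*t - 40)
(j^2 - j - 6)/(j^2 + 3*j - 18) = (j + 2)/(j + 6)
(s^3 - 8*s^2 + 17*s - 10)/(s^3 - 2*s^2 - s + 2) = (s - 5)/(s + 1)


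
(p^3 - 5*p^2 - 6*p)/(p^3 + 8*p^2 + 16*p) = (p^2 - 5*p - 6)/(p^2 + 8*p + 16)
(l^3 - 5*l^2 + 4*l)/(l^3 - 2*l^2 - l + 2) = l*(l - 4)/(l^2 - l - 2)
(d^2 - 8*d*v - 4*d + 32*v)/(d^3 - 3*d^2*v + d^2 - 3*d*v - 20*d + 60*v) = (-d + 8*v)/(-d^2 + 3*d*v - 5*d + 15*v)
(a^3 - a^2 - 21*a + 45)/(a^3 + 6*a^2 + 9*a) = (a^3 - a^2 - 21*a + 45)/(a*(a^2 + 6*a + 9))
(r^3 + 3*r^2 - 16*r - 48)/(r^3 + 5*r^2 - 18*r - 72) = (r + 4)/(r + 6)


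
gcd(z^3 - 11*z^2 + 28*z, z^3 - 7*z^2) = z^2 - 7*z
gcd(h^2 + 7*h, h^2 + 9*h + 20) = 1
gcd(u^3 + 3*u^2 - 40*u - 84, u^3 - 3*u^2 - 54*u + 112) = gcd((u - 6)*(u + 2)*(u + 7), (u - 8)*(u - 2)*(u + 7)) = u + 7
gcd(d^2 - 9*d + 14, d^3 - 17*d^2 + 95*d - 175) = d - 7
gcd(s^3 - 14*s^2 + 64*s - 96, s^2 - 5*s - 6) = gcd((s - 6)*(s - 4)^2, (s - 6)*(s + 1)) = s - 6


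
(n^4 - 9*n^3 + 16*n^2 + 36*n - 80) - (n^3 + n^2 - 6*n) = n^4 - 10*n^3 + 15*n^2 + 42*n - 80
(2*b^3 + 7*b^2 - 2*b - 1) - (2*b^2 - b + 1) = 2*b^3 + 5*b^2 - b - 2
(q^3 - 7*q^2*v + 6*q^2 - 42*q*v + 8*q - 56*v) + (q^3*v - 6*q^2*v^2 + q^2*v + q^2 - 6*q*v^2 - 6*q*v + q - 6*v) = q^3*v + q^3 - 6*q^2*v^2 - 6*q^2*v + 7*q^2 - 6*q*v^2 - 48*q*v + 9*q - 62*v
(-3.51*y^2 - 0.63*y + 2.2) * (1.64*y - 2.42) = -5.7564*y^3 + 7.461*y^2 + 5.1326*y - 5.324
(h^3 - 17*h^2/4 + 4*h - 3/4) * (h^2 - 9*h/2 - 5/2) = h^5 - 35*h^4/4 + 165*h^3/8 - 65*h^2/8 - 53*h/8 + 15/8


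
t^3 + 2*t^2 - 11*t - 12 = (t - 3)*(t + 1)*(t + 4)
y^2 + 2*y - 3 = (y - 1)*(y + 3)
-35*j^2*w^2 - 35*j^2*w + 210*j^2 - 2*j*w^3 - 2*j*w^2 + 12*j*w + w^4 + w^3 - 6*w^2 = (-7*j + w)*(5*j + w)*(w - 2)*(w + 3)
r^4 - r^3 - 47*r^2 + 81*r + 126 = (r - 6)*(r - 3)*(r + 1)*(r + 7)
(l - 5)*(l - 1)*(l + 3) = l^3 - 3*l^2 - 13*l + 15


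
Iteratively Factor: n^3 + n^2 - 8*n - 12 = (n - 3)*(n^2 + 4*n + 4) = (n - 3)*(n + 2)*(n + 2)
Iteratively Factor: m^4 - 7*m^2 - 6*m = (m - 3)*(m^3 + 3*m^2 + 2*m) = (m - 3)*(m + 1)*(m^2 + 2*m) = (m - 3)*(m + 1)*(m + 2)*(m)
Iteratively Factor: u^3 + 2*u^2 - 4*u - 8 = (u + 2)*(u^2 - 4) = (u + 2)^2*(u - 2)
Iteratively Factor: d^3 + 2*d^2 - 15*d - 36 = (d - 4)*(d^2 + 6*d + 9) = (d - 4)*(d + 3)*(d + 3)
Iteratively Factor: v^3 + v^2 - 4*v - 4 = (v - 2)*(v^2 + 3*v + 2) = (v - 2)*(v + 2)*(v + 1)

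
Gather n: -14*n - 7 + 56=49 - 14*n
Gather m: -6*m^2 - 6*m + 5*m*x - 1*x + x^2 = -6*m^2 + m*(5*x - 6) + x^2 - x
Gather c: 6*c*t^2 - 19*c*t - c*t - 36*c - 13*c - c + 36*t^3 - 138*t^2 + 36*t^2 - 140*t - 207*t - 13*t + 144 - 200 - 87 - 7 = c*(6*t^2 - 20*t - 50) + 36*t^3 - 102*t^2 - 360*t - 150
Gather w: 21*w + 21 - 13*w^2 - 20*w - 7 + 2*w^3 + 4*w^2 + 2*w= 2*w^3 - 9*w^2 + 3*w + 14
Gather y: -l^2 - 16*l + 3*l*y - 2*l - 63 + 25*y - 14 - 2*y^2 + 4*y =-l^2 - 18*l - 2*y^2 + y*(3*l + 29) - 77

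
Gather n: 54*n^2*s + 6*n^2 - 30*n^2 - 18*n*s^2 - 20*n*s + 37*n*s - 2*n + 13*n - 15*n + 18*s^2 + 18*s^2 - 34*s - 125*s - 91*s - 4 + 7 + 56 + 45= n^2*(54*s - 24) + n*(-18*s^2 + 17*s - 4) + 36*s^2 - 250*s + 104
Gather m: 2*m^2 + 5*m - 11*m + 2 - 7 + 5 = 2*m^2 - 6*m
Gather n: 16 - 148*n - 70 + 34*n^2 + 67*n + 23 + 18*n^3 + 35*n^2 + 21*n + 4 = 18*n^3 + 69*n^2 - 60*n - 27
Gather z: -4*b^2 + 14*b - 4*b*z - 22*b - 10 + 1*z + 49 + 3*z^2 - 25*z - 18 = -4*b^2 - 8*b + 3*z^2 + z*(-4*b - 24) + 21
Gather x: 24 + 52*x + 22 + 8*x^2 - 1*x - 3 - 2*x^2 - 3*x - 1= 6*x^2 + 48*x + 42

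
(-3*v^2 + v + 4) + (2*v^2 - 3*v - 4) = -v^2 - 2*v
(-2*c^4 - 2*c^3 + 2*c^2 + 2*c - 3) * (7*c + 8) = -14*c^5 - 30*c^4 - 2*c^3 + 30*c^2 - 5*c - 24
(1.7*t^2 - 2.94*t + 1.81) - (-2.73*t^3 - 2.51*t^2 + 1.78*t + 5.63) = 2.73*t^3 + 4.21*t^2 - 4.72*t - 3.82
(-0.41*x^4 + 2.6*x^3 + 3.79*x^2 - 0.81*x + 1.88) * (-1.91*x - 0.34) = 0.7831*x^5 - 4.8266*x^4 - 8.1229*x^3 + 0.2585*x^2 - 3.3154*x - 0.6392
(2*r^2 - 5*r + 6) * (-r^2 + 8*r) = -2*r^4 + 21*r^3 - 46*r^2 + 48*r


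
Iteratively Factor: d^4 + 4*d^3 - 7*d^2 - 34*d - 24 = (d + 2)*(d^3 + 2*d^2 - 11*d - 12) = (d - 3)*(d + 2)*(d^2 + 5*d + 4) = (d - 3)*(d + 1)*(d + 2)*(d + 4)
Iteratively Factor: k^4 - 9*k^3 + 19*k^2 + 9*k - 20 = (k + 1)*(k^3 - 10*k^2 + 29*k - 20) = (k - 1)*(k + 1)*(k^2 - 9*k + 20) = (k - 5)*(k - 1)*(k + 1)*(k - 4)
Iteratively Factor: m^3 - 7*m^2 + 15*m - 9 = (m - 1)*(m^2 - 6*m + 9) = (m - 3)*(m - 1)*(m - 3)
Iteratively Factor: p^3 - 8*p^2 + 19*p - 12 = (p - 1)*(p^2 - 7*p + 12) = (p - 3)*(p - 1)*(p - 4)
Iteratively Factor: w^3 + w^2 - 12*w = (w)*(w^2 + w - 12) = w*(w + 4)*(w - 3)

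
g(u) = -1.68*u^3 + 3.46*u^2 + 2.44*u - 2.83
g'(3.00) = -22.16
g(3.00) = -9.73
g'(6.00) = -137.48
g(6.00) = -226.51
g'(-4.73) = -143.05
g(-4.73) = 240.82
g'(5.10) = -93.36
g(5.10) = -123.25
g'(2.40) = -9.98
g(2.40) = -0.27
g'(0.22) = 3.72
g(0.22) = -2.14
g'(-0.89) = -7.71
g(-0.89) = -1.08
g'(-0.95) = -8.68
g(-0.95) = -0.58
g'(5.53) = -113.42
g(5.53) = -167.64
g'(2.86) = -18.99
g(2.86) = -6.85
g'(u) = -5.04*u^2 + 6.92*u + 2.44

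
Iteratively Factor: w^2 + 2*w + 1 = (w + 1)*(w + 1)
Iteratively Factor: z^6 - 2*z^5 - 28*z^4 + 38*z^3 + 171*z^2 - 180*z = (z - 3)*(z^5 + z^4 - 25*z^3 - 37*z^2 + 60*z) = z*(z - 3)*(z^4 + z^3 - 25*z^2 - 37*z + 60) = z*(z - 5)*(z - 3)*(z^3 + 6*z^2 + 5*z - 12) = z*(z - 5)*(z - 3)*(z - 1)*(z^2 + 7*z + 12) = z*(z - 5)*(z - 3)*(z - 1)*(z + 4)*(z + 3)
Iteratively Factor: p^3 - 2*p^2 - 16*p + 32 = (p - 4)*(p^2 + 2*p - 8) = (p - 4)*(p - 2)*(p + 4)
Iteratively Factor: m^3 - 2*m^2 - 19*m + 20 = (m - 1)*(m^2 - m - 20) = (m - 1)*(m + 4)*(m - 5)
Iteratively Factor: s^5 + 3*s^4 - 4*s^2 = (s + 2)*(s^4 + s^3 - 2*s^2) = s*(s + 2)*(s^3 + s^2 - 2*s) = s*(s - 1)*(s + 2)*(s^2 + 2*s) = s^2*(s - 1)*(s + 2)*(s + 2)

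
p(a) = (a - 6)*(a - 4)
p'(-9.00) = -28.00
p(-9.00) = 195.00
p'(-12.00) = -34.00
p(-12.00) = 288.00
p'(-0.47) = -10.94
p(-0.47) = 28.92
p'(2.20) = -5.60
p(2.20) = 6.84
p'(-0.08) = -10.16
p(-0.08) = 24.81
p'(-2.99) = -15.98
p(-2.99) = 62.84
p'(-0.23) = -10.46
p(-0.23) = 26.35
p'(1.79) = -6.42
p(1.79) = 9.30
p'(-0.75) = -11.50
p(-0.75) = 32.06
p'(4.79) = -0.42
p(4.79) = -0.96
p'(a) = 2*a - 10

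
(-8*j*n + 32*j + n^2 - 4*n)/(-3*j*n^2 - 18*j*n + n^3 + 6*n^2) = (8*j*n - 32*j - n^2 + 4*n)/(n*(3*j*n + 18*j - n^2 - 6*n))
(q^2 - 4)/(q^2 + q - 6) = (q + 2)/(q + 3)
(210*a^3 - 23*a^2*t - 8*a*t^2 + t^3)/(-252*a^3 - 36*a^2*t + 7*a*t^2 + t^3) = (-35*a^2 - 2*a*t + t^2)/(42*a^2 + 13*a*t + t^2)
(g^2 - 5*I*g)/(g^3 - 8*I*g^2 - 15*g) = 1/(g - 3*I)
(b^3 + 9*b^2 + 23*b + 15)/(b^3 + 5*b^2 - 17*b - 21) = (b^2 + 8*b + 15)/(b^2 + 4*b - 21)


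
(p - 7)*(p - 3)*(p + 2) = p^3 - 8*p^2 + p + 42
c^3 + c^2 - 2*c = c*(c - 1)*(c + 2)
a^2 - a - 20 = (a - 5)*(a + 4)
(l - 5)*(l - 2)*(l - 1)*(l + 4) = l^4 - 4*l^3 - 15*l^2 + 58*l - 40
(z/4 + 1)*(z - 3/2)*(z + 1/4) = z^3/4 + 11*z^2/16 - 43*z/32 - 3/8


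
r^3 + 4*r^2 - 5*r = r*(r - 1)*(r + 5)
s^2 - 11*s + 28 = (s - 7)*(s - 4)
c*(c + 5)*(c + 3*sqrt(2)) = c^3 + 3*sqrt(2)*c^2 + 5*c^2 + 15*sqrt(2)*c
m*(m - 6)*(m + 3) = m^3 - 3*m^2 - 18*m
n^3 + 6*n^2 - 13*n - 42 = (n - 3)*(n + 2)*(n + 7)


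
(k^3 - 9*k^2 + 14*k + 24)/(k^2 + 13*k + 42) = (k^3 - 9*k^2 + 14*k + 24)/(k^2 + 13*k + 42)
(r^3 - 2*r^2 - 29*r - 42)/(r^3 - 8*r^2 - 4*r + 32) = (r^2 - 4*r - 21)/(r^2 - 10*r + 16)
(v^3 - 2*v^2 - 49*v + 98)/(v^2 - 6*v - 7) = (v^2 + 5*v - 14)/(v + 1)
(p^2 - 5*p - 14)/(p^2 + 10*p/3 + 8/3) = 3*(p - 7)/(3*p + 4)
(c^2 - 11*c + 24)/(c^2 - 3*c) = (c - 8)/c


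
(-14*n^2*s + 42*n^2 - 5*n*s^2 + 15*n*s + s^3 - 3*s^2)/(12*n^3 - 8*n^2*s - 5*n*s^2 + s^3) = (-7*n*s + 21*n + s^2 - 3*s)/(6*n^2 - 7*n*s + s^2)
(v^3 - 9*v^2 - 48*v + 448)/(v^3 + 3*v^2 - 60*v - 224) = (v - 8)/(v + 4)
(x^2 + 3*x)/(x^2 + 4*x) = (x + 3)/(x + 4)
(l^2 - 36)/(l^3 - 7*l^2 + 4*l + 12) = (l + 6)/(l^2 - l - 2)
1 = 1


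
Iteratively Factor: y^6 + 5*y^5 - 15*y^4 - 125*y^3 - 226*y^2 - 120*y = (y + 3)*(y^5 + 2*y^4 - 21*y^3 - 62*y^2 - 40*y) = (y + 3)*(y + 4)*(y^4 - 2*y^3 - 13*y^2 - 10*y) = (y + 1)*(y + 3)*(y + 4)*(y^3 - 3*y^2 - 10*y) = (y + 1)*(y + 2)*(y + 3)*(y + 4)*(y^2 - 5*y) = (y - 5)*(y + 1)*(y + 2)*(y + 3)*(y + 4)*(y)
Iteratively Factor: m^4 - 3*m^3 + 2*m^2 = (m)*(m^3 - 3*m^2 + 2*m) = m*(m - 2)*(m^2 - m) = m^2*(m - 2)*(m - 1)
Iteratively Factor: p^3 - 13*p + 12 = (p - 3)*(p^2 + 3*p - 4) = (p - 3)*(p + 4)*(p - 1)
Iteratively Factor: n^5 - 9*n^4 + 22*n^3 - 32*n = (n - 4)*(n^4 - 5*n^3 + 2*n^2 + 8*n) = (n - 4)*(n + 1)*(n^3 - 6*n^2 + 8*n) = (n - 4)*(n - 2)*(n + 1)*(n^2 - 4*n) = n*(n - 4)*(n - 2)*(n + 1)*(n - 4)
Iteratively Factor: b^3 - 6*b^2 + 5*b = (b - 5)*(b^2 - b) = (b - 5)*(b - 1)*(b)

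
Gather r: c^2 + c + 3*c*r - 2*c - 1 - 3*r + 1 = c^2 - c + r*(3*c - 3)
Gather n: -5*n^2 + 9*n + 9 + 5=-5*n^2 + 9*n + 14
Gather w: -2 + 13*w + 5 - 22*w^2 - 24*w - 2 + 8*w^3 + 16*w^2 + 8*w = 8*w^3 - 6*w^2 - 3*w + 1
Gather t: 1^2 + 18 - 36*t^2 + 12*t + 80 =-36*t^2 + 12*t + 99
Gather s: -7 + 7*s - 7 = 7*s - 14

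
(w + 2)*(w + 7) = w^2 + 9*w + 14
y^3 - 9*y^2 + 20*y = y*(y - 5)*(y - 4)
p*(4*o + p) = 4*o*p + p^2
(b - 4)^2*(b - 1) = b^3 - 9*b^2 + 24*b - 16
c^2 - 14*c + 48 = (c - 8)*(c - 6)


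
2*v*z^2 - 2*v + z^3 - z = (2*v + z)*(z - 1)*(z + 1)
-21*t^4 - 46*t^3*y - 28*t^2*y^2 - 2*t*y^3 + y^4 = (-7*t + y)*(t + y)^2*(3*t + y)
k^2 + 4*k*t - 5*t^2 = (k - t)*(k + 5*t)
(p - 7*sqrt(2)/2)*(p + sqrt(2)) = p^2 - 5*sqrt(2)*p/2 - 7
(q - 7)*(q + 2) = q^2 - 5*q - 14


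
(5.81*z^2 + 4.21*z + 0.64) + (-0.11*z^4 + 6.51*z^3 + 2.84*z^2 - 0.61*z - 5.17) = -0.11*z^4 + 6.51*z^3 + 8.65*z^2 + 3.6*z - 4.53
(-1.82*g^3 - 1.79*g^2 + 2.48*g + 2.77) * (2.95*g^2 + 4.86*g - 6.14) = -5.369*g^5 - 14.1257*g^4 + 9.7914*g^3 + 31.2149*g^2 - 1.765*g - 17.0078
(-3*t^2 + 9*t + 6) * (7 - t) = 3*t^3 - 30*t^2 + 57*t + 42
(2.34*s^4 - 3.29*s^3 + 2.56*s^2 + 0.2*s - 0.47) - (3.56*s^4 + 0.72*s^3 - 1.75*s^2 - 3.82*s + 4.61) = -1.22*s^4 - 4.01*s^3 + 4.31*s^2 + 4.02*s - 5.08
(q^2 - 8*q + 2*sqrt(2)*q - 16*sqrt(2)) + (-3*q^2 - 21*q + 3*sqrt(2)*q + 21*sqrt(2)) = -2*q^2 - 29*q + 5*sqrt(2)*q + 5*sqrt(2)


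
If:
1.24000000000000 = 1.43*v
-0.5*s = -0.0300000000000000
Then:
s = 0.06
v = 0.87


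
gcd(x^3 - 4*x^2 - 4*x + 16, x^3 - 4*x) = x^2 - 4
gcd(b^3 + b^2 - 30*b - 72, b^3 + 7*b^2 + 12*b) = b^2 + 7*b + 12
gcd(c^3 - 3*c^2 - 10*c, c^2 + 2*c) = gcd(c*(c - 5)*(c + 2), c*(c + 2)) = c^2 + 2*c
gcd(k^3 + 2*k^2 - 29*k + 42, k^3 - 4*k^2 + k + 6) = k^2 - 5*k + 6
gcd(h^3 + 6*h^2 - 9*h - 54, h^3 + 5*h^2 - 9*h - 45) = h^2 - 9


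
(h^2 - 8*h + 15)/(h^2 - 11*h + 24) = (h - 5)/(h - 8)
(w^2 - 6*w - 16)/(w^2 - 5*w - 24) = (w + 2)/(w + 3)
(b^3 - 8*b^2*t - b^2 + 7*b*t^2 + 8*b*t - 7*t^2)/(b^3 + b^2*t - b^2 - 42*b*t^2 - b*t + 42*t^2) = (-b^2 + 8*b*t - 7*t^2)/(-b^2 - b*t + 42*t^2)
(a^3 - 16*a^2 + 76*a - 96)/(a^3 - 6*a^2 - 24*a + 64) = (a - 6)/(a + 4)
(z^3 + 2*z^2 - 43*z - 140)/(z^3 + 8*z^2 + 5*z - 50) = (z^2 - 3*z - 28)/(z^2 + 3*z - 10)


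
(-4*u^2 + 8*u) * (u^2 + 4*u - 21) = -4*u^4 - 8*u^3 + 116*u^2 - 168*u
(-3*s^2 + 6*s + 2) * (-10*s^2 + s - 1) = 30*s^4 - 63*s^3 - 11*s^2 - 4*s - 2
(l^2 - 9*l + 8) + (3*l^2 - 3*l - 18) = 4*l^2 - 12*l - 10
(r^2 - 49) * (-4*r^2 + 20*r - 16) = -4*r^4 + 20*r^3 + 180*r^2 - 980*r + 784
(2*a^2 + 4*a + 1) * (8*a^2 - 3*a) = 16*a^4 + 26*a^3 - 4*a^2 - 3*a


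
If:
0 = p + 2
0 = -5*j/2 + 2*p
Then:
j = -8/5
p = -2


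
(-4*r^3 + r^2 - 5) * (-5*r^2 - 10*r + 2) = 20*r^5 + 35*r^4 - 18*r^3 + 27*r^2 + 50*r - 10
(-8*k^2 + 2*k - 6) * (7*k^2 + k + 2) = -56*k^4 + 6*k^3 - 56*k^2 - 2*k - 12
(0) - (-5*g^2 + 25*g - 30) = 5*g^2 - 25*g + 30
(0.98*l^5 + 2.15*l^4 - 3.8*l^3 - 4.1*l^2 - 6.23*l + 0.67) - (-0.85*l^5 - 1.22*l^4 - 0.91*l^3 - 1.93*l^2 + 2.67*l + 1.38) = 1.83*l^5 + 3.37*l^4 - 2.89*l^3 - 2.17*l^2 - 8.9*l - 0.71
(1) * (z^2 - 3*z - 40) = z^2 - 3*z - 40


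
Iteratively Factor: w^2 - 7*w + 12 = (w - 4)*(w - 3)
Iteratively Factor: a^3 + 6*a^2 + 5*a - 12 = (a - 1)*(a^2 + 7*a + 12) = (a - 1)*(a + 3)*(a + 4)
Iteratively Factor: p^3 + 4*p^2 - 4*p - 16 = (p - 2)*(p^2 + 6*p + 8) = (p - 2)*(p + 4)*(p + 2)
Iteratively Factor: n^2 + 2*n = (n)*(n + 2)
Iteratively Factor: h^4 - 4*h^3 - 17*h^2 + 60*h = (h - 5)*(h^3 + h^2 - 12*h) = (h - 5)*(h - 3)*(h^2 + 4*h) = (h - 5)*(h - 3)*(h + 4)*(h)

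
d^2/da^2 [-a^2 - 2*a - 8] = -2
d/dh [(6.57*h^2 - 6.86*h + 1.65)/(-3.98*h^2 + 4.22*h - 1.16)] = (0.422600000000003*h^2 - 2.1084*h + 0.994600000000001)/(15.8404*h^4 - 33.5912*h^3 + 27.042*h^2 - 9.7904*h + 1.3456)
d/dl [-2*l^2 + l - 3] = 1 - 4*l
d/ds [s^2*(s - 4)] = s*(3*s - 8)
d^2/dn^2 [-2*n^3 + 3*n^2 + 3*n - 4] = 6 - 12*n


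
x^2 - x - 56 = (x - 8)*(x + 7)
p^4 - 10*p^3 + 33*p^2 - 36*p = p*(p - 4)*(p - 3)^2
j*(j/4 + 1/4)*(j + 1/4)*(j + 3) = j^4/4 + 17*j^3/16 + j^2 + 3*j/16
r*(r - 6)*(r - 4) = r^3 - 10*r^2 + 24*r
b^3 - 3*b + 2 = (b - 1)^2*(b + 2)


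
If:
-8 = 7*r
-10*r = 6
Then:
No Solution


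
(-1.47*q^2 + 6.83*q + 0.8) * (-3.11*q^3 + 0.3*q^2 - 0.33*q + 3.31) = 4.5717*q^5 - 21.6823*q^4 + 0.0461*q^3 - 6.8796*q^2 + 22.3433*q + 2.648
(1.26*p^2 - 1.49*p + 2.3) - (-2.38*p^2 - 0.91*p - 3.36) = 3.64*p^2 - 0.58*p + 5.66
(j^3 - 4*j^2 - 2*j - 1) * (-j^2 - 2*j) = -j^5 + 2*j^4 + 10*j^3 + 5*j^2 + 2*j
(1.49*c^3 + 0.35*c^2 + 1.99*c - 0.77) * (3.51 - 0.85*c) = -1.2665*c^4 + 4.9324*c^3 - 0.463*c^2 + 7.6394*c - 2.7027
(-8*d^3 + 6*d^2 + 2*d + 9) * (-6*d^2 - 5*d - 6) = 48*d^5 + 4*d^4 + 6*d^3 - 100*d^2 - 57*d - 54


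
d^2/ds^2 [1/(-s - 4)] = -2/(s + 4)^3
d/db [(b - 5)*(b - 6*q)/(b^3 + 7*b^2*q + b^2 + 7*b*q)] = (b*(2*b - 6*q - 5)*(b^2 + 7*b*q + b + 7*q) - (b - 5)*(b - 6*q)*(3*b^2 + 14*b*q + 2*b + 7*q))/(b^2*(b^2 + 7*b*q + b + 7*q)^2)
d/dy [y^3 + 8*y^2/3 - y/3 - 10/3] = 3*y^2 + 16*y/3 - 1/3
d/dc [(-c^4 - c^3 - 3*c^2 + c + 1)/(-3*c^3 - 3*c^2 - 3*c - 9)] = (c^6 + 2*c^5 + c^4 + 16*c^3 + 16*c^2 + 20*c - 2)/(3*(c^6 + 2*c^5 + 3*c^4 + 8*c^3 + 7*c^2 + 6*c + 9))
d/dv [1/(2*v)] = -1/(2*v^2)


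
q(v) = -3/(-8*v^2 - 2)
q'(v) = -48*v/(-8*v^2 - 2)^2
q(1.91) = 0.10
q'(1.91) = -0.09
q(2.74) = 0.05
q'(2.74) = -0.03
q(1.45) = 0.16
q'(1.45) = -0.20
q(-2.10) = 0.08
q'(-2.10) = 0.07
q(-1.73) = 0.12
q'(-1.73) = 0.12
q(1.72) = 0.12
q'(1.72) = -0.13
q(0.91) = 0.35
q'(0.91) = -0.59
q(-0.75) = 0.46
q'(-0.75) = 0.85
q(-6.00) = 0.01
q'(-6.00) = 0.00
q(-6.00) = 0.01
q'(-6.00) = 0.00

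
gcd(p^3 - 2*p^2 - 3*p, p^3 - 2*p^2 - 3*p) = p^3 - 2*p^2 - 3*p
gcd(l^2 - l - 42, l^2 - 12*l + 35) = l - 7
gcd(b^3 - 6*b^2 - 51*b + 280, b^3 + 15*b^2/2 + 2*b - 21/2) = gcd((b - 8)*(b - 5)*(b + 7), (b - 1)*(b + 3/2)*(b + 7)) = b + 7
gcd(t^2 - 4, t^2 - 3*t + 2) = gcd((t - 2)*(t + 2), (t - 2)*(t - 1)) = t - 2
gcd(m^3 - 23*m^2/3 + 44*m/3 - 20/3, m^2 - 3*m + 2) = m - 2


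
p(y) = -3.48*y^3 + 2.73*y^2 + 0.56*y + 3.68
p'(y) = -10.44*y^2 + 5.46*y + 0.56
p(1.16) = 2.57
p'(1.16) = -7.15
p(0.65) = 4.24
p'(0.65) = -0.30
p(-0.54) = 4.72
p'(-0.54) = -5.43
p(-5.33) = 605.19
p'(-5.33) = -325.13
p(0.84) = 4.01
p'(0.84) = -2.22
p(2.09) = -14.99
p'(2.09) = -33.63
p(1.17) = 2.50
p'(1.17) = -7.34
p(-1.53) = 21.68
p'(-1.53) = -32.23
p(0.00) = 3.68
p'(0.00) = 0.56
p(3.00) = -64.03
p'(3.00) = -77.02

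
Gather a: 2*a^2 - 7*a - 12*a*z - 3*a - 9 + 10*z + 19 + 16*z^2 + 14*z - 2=2*a^2 + a*(-12*z - 10) + 16*z^2 + 24*z + 8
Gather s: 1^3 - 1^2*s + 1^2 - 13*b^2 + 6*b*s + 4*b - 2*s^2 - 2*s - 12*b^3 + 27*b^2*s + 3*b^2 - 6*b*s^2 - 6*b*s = -12*b^3 - 10*b^2 + 4*b + s^2*(-6*b - 2) + s*(27*b^2 - 3) + 2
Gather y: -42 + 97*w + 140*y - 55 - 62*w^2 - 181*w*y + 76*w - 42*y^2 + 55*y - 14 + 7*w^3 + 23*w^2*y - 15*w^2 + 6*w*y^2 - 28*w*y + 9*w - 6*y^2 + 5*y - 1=7*w^3 - 77*w^2 + 182*w + y^2*(6*w - 48) + y*(23*w^2 - 209*w + 200) - 112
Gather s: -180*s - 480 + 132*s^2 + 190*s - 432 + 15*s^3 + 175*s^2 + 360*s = 15*s^3 + 307*s^2 + 370*s - 912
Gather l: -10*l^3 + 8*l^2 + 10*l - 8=-10*l^3 + 8*l^2 + 10*l - 8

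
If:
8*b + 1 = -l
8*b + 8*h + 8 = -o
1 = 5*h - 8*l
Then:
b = 5*o/472 - 2/59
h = -8*o/59 - 57/59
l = -5*o/59 - 43/59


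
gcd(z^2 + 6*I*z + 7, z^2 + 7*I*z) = z + 7*I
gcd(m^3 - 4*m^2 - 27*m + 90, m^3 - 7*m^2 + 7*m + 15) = m - 3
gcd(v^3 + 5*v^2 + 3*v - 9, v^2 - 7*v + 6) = v - 1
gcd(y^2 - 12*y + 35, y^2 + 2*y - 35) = y - 5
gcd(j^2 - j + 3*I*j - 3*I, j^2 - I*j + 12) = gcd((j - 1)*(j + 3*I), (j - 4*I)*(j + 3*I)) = j + 3*I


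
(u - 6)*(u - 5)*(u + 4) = u^3 - 7*u^2 - 14*u + 120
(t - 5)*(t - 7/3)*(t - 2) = t^3 - 28*t^2/3 + 79*t/3 - 70/3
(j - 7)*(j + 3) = j^2 - 4*j - 21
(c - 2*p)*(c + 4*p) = c^2 + 2*c*p - 8*p^2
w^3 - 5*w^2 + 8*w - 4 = (w - 2)^2*(w - 1)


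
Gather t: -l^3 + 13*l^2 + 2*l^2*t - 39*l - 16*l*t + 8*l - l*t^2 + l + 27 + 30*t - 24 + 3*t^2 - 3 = -l^3 + 13*l^2 - 30*l + t^2*(3 - l) + t*(2*l^2 - 16*l + 30)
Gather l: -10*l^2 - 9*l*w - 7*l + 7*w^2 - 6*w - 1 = -10*l^2 + l*(-9*w - 7) + 7*w^2 - 6*w - 1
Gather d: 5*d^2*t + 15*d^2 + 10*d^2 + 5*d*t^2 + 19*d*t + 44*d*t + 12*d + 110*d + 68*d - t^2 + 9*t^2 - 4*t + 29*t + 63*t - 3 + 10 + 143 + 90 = d^2*(5*t + 25) + d*(5*t^2 + 63*t + 190) + 8*t^2 + 88*t + 240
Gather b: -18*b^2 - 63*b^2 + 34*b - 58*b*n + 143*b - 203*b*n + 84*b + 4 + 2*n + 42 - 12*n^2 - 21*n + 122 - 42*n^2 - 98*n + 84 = -81*b^2 + b*(261 - 261*n) - 54*n^2 - 117*n + 252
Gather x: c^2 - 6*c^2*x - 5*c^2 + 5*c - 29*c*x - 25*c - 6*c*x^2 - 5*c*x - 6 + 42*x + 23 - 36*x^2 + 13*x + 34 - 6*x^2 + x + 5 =-4*c^2 - 20*c + x^2*(-6*c - 42) + x*(-6*c^2 - 34*c + 56) + 56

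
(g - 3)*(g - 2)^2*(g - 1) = g^4 - 8*g^3 + 23*g^2 - 28*g + 12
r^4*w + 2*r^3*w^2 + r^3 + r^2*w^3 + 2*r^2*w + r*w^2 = r*(r + w)^2*(r*w + 1)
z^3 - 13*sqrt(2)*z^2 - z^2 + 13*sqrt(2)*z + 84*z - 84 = (z - 1)*(z - 7*sqrt(2))*(z - 6*sqrt(2))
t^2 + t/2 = t*(t + 1/2)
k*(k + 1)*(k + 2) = k^3 + 3*k^2 + 2*k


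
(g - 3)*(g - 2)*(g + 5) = g^3 - 19*g + 30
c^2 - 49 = (c - 7)*(c + 7)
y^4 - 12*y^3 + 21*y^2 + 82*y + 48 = (y - 8)*(y - 6)*(y + 1)^2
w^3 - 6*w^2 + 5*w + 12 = (w - 4)*(w - 3)*(w + 1)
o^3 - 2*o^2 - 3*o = o*(o - 3)*(o + 1)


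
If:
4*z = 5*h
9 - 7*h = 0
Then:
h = 9/7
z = 45/28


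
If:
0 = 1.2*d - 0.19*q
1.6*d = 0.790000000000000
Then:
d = 0.49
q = 3.12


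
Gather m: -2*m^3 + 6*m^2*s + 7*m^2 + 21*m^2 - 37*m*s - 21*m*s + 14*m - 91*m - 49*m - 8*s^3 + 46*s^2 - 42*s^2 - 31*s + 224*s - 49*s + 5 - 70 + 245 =-2*m^3 + m^2*(6*s + 28) + m*(-58*s - 126) - 8*s^3 + 4*s^2 + 144*s + 180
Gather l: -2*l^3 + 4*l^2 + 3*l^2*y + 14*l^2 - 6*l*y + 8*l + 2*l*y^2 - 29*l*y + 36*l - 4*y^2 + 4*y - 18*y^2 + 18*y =-2*l^3 + l^2*(3*y + 18) + l*(2*y^2 - 35*y + 44) - 22*y^2 + 22*y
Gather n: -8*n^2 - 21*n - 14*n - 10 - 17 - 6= -8*n^2 - 35*n - 33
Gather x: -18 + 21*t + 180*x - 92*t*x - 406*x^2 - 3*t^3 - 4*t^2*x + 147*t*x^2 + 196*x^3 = -3*t^3 + 21*t + 196*x^3 + x^2*(147*t - 406) + x*(-4*t^2 - 92*t + 180) - 18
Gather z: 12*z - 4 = 12*z - 4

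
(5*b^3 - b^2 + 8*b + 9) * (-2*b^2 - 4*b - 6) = -10*b^5 - 18*b^4 - 42*b^3 - 44*b^2 - 84*b - 54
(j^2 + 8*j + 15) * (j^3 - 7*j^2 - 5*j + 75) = j^5 + j^4 - 46*j^3 - 70*j^2 + 525*j + 1125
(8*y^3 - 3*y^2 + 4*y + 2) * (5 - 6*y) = -48*y^4 + 58*y^3 - 39*y^2 + 8*y + 10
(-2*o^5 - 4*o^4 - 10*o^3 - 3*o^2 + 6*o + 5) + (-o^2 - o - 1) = -2*o^5 - 4*o^4 - 10*o^3 - 4*o^2 + 5*o + 4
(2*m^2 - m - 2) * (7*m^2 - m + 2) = 14*m^4 - 9*m^3 - 9*m^2 - 4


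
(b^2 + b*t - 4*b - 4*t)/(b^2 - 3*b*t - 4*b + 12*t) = (-b - t)/(-b + 3*t)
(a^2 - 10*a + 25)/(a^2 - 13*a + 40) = (a - 5)/(a - 8)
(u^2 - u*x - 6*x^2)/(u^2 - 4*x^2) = (-u + 3*x)/(-u + 2*x)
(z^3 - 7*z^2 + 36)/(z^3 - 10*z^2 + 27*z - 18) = (z + 2)/(z - 1)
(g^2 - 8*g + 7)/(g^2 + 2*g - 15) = (g^2 - 8*g + 7)/(g^2 + 2*g - 15)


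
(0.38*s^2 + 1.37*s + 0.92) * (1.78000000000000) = 0.6764*s^2 + 2.4386*s + 1.6376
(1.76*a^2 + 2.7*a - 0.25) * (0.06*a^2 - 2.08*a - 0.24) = 0.1056*a^4 - 3.4988*a^3 - 6.0534*a^2 - 0.128*a + 0.06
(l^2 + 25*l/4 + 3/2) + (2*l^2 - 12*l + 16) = 3*l^2 - 23*l/4 + 35/2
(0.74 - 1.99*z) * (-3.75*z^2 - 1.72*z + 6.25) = 7.4625*z^3 + 0.6478*z^2 - 13.7103*z + 4.625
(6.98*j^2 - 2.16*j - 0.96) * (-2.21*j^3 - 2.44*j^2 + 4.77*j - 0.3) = -15.4258*j^5 - 12.2576*j^4 + 40.6866*j^3 - 10.0548*j^2 - 3.9312*j + 0.288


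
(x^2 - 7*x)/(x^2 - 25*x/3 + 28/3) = 3*x/(3*x - 4)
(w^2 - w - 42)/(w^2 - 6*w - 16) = (-w^2 + w + 42)/(-w^2 + 6*w + 16)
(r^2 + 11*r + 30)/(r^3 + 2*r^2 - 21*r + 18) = (r + 5)/(r^2 - 4*r + 3)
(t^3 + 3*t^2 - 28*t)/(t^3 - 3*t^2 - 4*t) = (t + 7)/(t + 1)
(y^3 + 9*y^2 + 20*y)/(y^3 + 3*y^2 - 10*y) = (y + 4)/(y - 2)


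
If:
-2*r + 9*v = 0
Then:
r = 9*v/2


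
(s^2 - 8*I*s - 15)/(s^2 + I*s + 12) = (s - 5*I)/(s + 4*I)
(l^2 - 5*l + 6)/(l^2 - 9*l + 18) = (l - 2)/(l - 6)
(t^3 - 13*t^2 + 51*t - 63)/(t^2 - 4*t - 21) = (t^2 - 6*t + 9)/(t + 3)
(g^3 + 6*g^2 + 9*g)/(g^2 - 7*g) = (g^2 + 6*g + 9)/(g - 7)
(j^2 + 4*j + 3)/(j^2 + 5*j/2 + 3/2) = 2*(j + 3)/(2*j + 3)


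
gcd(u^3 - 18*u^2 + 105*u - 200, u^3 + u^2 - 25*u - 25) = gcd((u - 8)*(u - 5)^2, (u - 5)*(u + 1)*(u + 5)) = u - 5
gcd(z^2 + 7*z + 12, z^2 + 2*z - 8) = z + 4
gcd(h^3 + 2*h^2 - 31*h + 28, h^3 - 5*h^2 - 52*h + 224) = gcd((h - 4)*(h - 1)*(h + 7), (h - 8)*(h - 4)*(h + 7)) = h^2 + 3*h - 28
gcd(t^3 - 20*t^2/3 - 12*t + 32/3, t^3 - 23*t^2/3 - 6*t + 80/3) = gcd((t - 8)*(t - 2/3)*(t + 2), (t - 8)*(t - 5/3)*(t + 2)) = t^2 - 6*t - 16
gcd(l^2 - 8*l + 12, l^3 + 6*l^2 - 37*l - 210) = l - 6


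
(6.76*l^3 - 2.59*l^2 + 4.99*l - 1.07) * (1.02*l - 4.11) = 6.8952*l^4 - 30.4254*l^3 + 15.7347*l^2 - 21.6003*l + 4.3977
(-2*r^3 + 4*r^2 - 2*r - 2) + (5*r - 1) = -2*r^3 + 4*r^2 + 3*r - 3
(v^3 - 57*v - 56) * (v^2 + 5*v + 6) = v^5 + 5*v^4 - 51*v^3 - 341*v^2 - 622*v - 336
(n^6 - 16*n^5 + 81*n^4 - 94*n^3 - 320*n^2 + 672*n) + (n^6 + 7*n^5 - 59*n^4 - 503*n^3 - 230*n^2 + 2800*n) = 2*n^6 - 9*n^5 + 22*n^4 - 597*n^3 - 550*n^2 + 3472*n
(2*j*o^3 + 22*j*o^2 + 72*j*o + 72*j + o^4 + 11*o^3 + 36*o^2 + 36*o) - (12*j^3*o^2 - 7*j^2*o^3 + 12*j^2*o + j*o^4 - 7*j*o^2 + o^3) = -12*j^3*o^2 + 7*j^2*o^3 - 12*j^2*o - j*o^4 + 2*j*o^3 + 29*j*o^2 + 72*j*o + 72*j + o^4 + 10*o^3 + 36*o^2 + 36*o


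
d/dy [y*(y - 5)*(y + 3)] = 3*y^2 - 4*y - 15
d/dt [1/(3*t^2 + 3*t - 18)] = (-2*t - 1)/(3*(t^2 + t - 6)^2)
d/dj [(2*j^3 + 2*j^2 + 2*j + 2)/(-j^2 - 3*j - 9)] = 2*(-j^4 - 6*j^3 - 29*j^2 - 16*j - 6)/(j^4 + 6*j^3 + 27*j^2 + 54*j + 81)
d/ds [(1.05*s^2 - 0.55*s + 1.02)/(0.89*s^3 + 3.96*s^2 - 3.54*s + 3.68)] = (-0.9345*s^4 + 0.979000000000001*s^3 - 4.2624*s^2 - 0.3504*s + 1.5868)/(0.7921*s^6 + 7.0488*s^5 + 9.3804*s^4 - 21.4864*s^3 + 41.6772*s^2 - 26.0544*s + 13.5424)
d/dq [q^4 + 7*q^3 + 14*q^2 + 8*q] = 4*q^3 + 21*q^2 + 28*q + 8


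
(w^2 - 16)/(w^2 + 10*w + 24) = (w - 4)/(w + 6)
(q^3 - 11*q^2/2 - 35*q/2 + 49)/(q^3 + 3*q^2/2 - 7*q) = (q - 7)/q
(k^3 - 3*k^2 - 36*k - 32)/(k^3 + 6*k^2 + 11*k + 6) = (k^2 - 4*k - 32)/(k^2 + 5*k + 6)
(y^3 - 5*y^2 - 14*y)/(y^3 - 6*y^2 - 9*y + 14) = y/(y - 1)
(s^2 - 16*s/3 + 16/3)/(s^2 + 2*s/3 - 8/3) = (s - 4)/(s + 2)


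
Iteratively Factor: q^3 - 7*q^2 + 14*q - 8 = (q - 1)*(q^2 - 6*q + 8) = (q - 2)*(q - 1)*(q - 4)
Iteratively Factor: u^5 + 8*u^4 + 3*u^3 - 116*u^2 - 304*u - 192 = (u + 4)*(u^4 + 4*u^3 - 13*u^2 - 64*u - 48) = (u - 4)*(u + 4)*(u^3 + 8*u^2 + 19*u + 12) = (u - 4)*(u + 4)^2*(u^2 + 4*u + 3) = (u - 4)*(u + 3)*(u + 4)^2*(u + 1)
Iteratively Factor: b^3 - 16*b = (b)*(b^2 - 16) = b*(b + 4)*(b - 4)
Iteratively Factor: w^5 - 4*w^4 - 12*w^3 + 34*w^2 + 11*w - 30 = (w - 5)*(w^4 + w^3 - 7*w^2 - w + 6) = (w - 5)*(w - 2)*(w^3 + 3*w^2 - w - 3) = (w - 5)*(w - 2)*(w + 3)*(w^2 - 1) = (w - 5)*(w - 2)*(w - 1)*(w + 3)*(w + 1)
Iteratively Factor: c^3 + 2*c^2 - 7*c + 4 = (c - 1)*(c^2 + 3*c - 4) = (c - 1)^2*(c + 4)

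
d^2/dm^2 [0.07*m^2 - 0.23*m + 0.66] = 0.140000000000000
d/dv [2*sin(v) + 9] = 2*cos(v)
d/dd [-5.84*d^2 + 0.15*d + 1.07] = 0.15 - 11.68*d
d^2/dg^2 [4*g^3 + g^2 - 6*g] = 24*g + 2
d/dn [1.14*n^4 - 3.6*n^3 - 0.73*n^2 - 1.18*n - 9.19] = 4.56*n^3 - 10.8*n^2 - 1.46*n - 1.18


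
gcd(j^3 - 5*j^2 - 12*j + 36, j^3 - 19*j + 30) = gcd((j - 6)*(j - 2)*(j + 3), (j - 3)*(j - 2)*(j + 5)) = j - 2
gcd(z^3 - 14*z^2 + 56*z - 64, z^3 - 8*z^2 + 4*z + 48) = z - 4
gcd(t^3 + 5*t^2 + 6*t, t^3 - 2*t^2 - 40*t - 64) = t + 2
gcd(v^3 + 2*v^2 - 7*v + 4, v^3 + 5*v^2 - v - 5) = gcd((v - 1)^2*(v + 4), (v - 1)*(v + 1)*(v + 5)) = v - 1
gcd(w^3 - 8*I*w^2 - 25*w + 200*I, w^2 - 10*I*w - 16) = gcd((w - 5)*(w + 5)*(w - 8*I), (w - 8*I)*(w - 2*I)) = w - 8*I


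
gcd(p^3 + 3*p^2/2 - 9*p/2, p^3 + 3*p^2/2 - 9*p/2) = p^3 + 3*p^2/2 - 9*p/2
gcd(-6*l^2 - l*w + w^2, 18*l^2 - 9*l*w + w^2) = -3*l + w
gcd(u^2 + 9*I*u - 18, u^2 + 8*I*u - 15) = u + 3*I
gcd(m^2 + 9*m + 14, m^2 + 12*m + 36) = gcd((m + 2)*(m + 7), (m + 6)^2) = 1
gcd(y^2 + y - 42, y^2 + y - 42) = y^2 + y - 42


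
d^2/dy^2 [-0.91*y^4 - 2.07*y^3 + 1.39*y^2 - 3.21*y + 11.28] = -10.92*y^2 - 12.42*y + 2.78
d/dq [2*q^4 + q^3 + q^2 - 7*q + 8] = 8*q^3 + 3*q^2 + 2*q - 7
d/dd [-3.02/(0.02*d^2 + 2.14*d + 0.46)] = (0.1208*d + 6.4628)/(0.02*d^2 + 2.14*d + 0.46)^2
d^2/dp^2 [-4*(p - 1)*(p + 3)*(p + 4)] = -24*p - 48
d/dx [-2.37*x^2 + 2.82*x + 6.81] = 2.82 - 4.74*x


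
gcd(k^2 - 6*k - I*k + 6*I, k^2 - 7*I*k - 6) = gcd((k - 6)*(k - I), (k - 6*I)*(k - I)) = k - I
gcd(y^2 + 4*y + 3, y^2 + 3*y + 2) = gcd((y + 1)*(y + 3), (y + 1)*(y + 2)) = y + 1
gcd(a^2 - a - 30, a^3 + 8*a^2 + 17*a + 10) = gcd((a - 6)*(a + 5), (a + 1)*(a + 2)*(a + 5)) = a + 5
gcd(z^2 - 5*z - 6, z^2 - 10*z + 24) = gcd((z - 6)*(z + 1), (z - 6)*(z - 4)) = z - 6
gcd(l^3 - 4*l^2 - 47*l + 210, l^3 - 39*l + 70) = l^2 + 2*l - 35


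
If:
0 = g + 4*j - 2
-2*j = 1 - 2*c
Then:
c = j + 1/2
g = 2 - 4*j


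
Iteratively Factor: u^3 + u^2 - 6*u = (u)*(u^2 + u - 6) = u*(u + 3)*(u - 2)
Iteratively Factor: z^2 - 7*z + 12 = (z - 4)*(z - 3)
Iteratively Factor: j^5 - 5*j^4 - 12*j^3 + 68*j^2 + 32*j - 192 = (j - 4)*(j^4 - j^3 - 16*j^2 + 4*j + 48) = (j - 4)*(j - 2)*(j^3 + j^2 - 14*j - 24) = (j - 4)*(j - 2)*(j + 2)*(j^2 - j - 12) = (j - 4)*(j - 2)*(j + 2)*(j + 3)*(j - 4)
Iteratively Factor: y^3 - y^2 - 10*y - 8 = (y + 2)*(y^2 - 3*y - 4) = (y + 1)*(y + 2)*(y - 4)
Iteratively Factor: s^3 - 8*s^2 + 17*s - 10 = (s - 1)*(s^2 - 7*s + 10) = (s - 2)*(s - 1)*(s - 5)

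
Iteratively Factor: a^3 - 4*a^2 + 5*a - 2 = (a - 1)*(a^2 - 3*a + 2) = (a - 2)*(a - 1)*(a - 1)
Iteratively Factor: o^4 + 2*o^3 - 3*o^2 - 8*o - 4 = (o + 2)*(o^3 - 3*o - 2) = (o + 1)*(o + 2)*(o^2 - o - 2) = (o - 2)*(o + 1)*(o + 2)*(o + 1)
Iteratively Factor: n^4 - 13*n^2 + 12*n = (n)*(n^3 - 13*n + 12) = n*(n + 4)*(n^2 - 4*n + 3) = n*(n - 3)*(n + 4)*(n - 1)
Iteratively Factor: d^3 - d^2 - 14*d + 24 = (d - 2)*(d^2 + d - 12) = (d - 3)*(d - 2)*(d + 4)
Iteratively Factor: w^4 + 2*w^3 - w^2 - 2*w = (w - 1)*(w^3 + 3*w^2 + 2*w) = (w - 1)*(w + 2)*(w^2 + w) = w*(w - 1)*(w + 2)*(w + 1)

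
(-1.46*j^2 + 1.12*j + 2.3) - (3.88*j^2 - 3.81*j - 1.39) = -5.34*j^2 + 4.93*j + 3.69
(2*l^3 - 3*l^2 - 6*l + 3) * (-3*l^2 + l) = -6*l^5 + 11*l^4 + 15*l^3 - 15*l^2 + 3*l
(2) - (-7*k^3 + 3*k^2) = 7*k^3 - 3*k^2 + 2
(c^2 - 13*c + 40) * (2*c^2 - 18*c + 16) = 2*c^4 - 44*c^3 + 330*c^2 - 928*c + 640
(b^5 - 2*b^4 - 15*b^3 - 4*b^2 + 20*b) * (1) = b^5 - 2*b^4 - 15*b^3 - 4*b^2 + 20*b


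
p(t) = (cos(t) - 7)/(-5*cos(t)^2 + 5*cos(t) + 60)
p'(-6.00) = 0.00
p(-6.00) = -0.10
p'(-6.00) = 0.00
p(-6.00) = -0.10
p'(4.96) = 0.02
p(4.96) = -0.11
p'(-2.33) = 0.04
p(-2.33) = -0.14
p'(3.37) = 0.01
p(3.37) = -0.16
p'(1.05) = -0.01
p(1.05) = -0.11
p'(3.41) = 0.02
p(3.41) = -0.16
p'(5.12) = 0.02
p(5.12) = -0.11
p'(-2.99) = 0.01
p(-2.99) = -0.16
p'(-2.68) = 0.03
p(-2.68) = -0.15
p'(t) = (-10*sin(t)*cos(t) + 5*sin(t))*(cos(t) - 7)/(-5*cos(t)^2 + 5*cos(t) + 60)^2 - sin(t)/(-5*cos(t)^2 + 5*cos(t) + 60) = (sin(t)^2 + 14*cos(t) - 20)*sin(t)/(5*(sin(t)^2 + cos(t) + 11)^2)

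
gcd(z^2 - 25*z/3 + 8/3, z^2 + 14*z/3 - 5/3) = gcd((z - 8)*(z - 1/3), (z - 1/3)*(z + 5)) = z - 1/3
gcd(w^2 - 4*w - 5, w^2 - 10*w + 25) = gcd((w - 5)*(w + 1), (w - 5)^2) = w - 5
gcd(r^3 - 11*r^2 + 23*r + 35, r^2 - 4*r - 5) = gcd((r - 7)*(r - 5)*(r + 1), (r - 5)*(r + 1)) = r^2 - 4*r - 5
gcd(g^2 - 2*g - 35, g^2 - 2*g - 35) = g^2 - 2*g - 35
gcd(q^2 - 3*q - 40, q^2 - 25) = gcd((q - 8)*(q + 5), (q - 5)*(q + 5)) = q + 5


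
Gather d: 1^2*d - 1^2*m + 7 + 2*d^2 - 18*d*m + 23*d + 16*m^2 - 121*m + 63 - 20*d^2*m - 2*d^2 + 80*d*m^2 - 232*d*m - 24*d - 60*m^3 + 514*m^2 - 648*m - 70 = -20*d^2*m + d*(80*m^2 - 250*m) - 60*m^3 + 530*m^2 - 770*m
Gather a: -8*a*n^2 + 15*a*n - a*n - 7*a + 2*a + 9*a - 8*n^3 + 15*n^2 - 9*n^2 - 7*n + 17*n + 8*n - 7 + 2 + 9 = a*(-8*n^2 + 14*n + 4) - 8*n^3 + 6*n^2 + 18*n + 4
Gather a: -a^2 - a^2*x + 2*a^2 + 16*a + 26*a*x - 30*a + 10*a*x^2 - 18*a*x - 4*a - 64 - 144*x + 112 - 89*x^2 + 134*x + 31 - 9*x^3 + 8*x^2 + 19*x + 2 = a^2*(1 - x) + a*(10*x^2 + 8*x - 18) - 9*x^3 - 81*x^2 + 9*x + 81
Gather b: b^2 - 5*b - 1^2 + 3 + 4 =b^2 - 5*b + 6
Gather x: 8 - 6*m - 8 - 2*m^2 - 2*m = -2*m^2 - 8*m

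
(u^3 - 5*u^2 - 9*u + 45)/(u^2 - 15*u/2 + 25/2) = 2*(u^2 - 9)/(2*u - 5)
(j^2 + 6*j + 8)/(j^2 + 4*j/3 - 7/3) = 3*(j^2 + 6*j + 8)/(3*j^2 + 4*j - 7)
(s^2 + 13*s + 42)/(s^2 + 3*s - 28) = (s + 6)/(s - 4)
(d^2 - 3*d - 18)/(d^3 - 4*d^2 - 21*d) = (d - 6)/(d*(d - 7))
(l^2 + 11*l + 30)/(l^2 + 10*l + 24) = (l + 5)/(l + 4)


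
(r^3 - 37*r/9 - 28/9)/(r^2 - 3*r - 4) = (r^2 - r - 28/9)/(r - 4)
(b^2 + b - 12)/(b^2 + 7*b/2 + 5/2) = 2*(b^2 + b - 12)/(2*b^2 + 7*b + 5)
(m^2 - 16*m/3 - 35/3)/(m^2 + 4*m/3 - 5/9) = 3*(m - 7)/(3*m - 1)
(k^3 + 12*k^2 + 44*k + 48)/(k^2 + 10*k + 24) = k + 2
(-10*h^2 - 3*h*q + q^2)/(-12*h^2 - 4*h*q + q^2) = (-5*h + q)/(-6*h + q)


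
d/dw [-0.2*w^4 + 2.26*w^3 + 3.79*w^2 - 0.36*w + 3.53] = -0.8*w^3 + 6.78*w^2 + 7.58*w - 0.36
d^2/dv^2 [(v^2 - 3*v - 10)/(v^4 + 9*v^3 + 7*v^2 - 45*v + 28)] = 2*(3*v^6 + 15*v^5 - 215*v^4 - 2317*v^3 - 10002*v^2 - 23798*v - 21286)/(v^10 + 29*v^9 + 321*v^8 + 1585*v^7 + 2351*v^6 - 6873*v^5 - 18709*v^4 + 20539*v^3 + 40740*v^2 - 61936*v + 21952)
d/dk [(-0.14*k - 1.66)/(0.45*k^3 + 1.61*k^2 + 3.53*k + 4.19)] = (0.126*k^3 + 2.4664*k^2 + 5.3452*k + 5.2732)/(0.2025*k^6 + 1.449*k^5 + 5.7691*k^4 + 15.1376*k^3 + 25.9527*k^2 + 29.5814*k + 17.5561)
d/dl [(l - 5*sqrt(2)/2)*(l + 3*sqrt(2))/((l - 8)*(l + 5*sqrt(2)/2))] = (-16*l^2 + 4*sqrt(2)*l^2 - 80*sqrt(2)*l + 60*l - 280 + 75*sqrt(2))/(2*l^4 - 32*l^3 + 10*sqrt(2)*l^3 - 160*sqrt(2)*l^2 + 153*l^2 - 400*l + 640*sqrt(2)*l + 1600)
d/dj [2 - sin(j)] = -cos(j)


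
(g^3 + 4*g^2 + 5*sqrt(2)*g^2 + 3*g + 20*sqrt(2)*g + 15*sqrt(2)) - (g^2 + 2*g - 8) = g^3 + 3*g^2 + 5*sqrt(2)*g^2 + g + 20*sqrt(2)*g + 8 + 15*sqrt(2)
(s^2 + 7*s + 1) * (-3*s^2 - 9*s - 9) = -3*s^4 - 30*s^3 - 75*s^2 - 72*s - 9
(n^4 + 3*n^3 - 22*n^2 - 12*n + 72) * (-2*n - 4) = -2*n^5 - 10*n^4 + 32*n^3 + 112*n^2 - 96*n - 288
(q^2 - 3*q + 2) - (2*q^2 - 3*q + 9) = -q^2 - 7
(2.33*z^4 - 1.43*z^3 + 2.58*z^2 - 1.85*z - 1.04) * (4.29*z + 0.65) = 9.9957*z^5 - 4.6202*z^4 + 10.1387*z^3 - 6.2595*z^2 - 5.6641*z - 0.676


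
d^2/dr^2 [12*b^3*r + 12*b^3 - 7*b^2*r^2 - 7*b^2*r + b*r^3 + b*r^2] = 2*b*(-7*b + 3*r + 1)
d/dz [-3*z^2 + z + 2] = 1 - 6*z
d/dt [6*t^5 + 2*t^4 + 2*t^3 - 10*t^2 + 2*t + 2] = 30*t^4 + 8*t^3 + 6*t^2 - 20*t + 2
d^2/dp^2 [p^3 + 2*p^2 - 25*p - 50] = 6*p + 4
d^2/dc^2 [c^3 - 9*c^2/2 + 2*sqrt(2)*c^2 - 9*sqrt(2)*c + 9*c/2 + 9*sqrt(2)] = 6*c - 9 + 4*sqrt(2)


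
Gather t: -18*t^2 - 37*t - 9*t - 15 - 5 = -18*t^2 - 46*t - 20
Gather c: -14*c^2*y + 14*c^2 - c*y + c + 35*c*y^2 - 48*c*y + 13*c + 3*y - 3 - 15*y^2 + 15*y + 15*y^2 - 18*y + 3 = c^2*(14 - 14*y) + c*(35*y^2 - 49*y + 14)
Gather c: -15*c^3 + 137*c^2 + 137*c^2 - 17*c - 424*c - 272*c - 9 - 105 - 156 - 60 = -15*c^3 + 274*c^2 - 713*c - 330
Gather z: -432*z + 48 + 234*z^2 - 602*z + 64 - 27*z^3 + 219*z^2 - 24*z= -27*z^3 + 453*z^2 - 1058*z + 112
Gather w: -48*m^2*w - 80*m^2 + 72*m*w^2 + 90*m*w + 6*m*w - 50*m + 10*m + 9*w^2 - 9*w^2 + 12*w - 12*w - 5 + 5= -80*m^2 + 72*m*w^2 - 40*m + w*(-48*m^2 + 96*m)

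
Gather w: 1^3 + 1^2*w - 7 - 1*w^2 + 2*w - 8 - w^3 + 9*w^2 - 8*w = -w^3 + 8*w^2 - 5*w - 14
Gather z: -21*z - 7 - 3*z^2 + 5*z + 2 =-3*z^2 - 16*z - 5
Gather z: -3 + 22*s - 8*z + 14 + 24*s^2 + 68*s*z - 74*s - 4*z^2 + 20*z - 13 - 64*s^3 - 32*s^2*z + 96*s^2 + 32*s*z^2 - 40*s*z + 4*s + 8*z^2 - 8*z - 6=-64*s^3 + 120*s^2 - 48*s + z^2*(32*s + 4) + z*(-32*s^2 + 28*s + 4) - 8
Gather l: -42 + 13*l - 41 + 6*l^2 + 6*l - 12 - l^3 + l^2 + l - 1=-l^3 + 7*l^2 + 20*l - 96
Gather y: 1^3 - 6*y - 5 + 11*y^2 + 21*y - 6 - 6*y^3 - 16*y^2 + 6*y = -6*y^3 - 5*y^2 + 21*y - 10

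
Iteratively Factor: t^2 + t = (t)*(t + 1)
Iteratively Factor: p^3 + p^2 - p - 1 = (p + 1)*(p^2 - 1) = (p - 1)*(p + 1)*(p + 1)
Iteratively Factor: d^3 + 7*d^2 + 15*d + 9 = (d + 3)*(d^2 + 4*d + 3) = (d + 3)^2*(d + 1)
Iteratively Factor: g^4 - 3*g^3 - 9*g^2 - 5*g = (g)*(g^3 - 3*g^2 - 9*g - 5) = g*(g - 5)*(g^2 + 2*g + 1) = g*(g - 5)*(g + 1)*(g + 1)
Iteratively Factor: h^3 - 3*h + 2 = (h - 1)*(h^2 + h - 2) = (h - 1)^2*(h + 2)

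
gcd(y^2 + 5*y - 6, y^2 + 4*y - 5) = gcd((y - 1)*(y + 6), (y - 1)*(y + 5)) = y - 1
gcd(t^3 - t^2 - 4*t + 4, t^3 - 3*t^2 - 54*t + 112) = t - 2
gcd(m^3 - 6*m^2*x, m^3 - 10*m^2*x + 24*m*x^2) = -m^2 + 6*m*x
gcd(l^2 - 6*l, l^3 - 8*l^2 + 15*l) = l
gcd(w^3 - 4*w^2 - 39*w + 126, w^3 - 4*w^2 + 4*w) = 1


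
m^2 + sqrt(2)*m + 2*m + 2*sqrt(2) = (m + 2)*(m + sqrt(2))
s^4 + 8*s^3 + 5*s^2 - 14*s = s*(s - 1)*(s + 2)*(s + 7)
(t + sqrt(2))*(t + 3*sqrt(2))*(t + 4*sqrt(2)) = t^3 + 8*sqrt(2)*t^2 + 38*t + 24*sqrt(2)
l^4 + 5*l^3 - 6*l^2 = l^2*(l - 1)*(l + 6)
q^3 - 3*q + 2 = (q - 1)^2*(q + 2)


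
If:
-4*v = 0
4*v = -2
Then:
No Solution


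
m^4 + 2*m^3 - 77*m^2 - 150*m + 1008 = (m - 8)*(m - 3)*(m + 6)*(m + 7)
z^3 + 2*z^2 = z^2*(z + 2)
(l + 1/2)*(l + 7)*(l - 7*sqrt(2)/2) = l^3 - 7*sqrt(2)*l^2/2 + 15*l^2/2 - 105*sqrt(2)*l/4 + 7*l/2 - 49*sqrt(2)/4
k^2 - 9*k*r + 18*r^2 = (k - 6*r)*(k - 3*r)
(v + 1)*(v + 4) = v^2 + 5*v + 4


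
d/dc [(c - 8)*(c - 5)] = 2*c - 13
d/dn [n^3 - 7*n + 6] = 3*n^2 - 7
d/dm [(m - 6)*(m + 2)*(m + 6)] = 3*m^2 + 4*m - 36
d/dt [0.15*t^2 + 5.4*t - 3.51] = 0.3*t + 5.4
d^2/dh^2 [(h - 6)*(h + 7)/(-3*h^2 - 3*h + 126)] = 0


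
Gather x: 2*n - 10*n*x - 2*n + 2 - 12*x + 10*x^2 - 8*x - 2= 10*x^2 + x*(-10*n - 20)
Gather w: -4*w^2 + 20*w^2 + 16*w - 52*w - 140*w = 16*w^2 - 176*w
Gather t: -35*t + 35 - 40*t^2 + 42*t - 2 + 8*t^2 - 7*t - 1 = 32 - 32*t^2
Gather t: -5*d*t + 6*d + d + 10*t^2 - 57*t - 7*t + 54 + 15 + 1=7*d + 10*t^2 + t*(-5*d - 64) + 70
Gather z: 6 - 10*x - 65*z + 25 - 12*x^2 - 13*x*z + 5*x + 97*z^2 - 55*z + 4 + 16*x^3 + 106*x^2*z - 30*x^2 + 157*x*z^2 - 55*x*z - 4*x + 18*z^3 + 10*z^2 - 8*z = 16*x^3 - 42*x^2 - 9*x + 18*z^3 + z^2*(157*x + 107) + z*(106*x^2 - 68*x - 128) + 35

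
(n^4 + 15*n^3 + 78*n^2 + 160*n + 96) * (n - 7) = n^5 + 8*n^4 - 27*n^3 - 386*n^2 - 1024*n - 672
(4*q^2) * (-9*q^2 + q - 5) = -36*q^4 + 4*q^3 - 20*q^2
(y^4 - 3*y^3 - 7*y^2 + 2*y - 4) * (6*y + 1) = 6*y^5 - 17*y^4 - 45*y^3 + 5*y^2 - 22*y - 4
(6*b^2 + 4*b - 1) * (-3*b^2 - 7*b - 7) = -18*b^4 - 54*b^3 - 67*b^2 - 21*b + 7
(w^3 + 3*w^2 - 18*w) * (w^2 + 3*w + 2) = w^5 + 6*w^4 - 7*w^3 - 48*w^2 - 36*w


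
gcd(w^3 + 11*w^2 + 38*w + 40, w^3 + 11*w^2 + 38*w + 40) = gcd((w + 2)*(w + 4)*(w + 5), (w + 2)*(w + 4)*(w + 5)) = w^3 + 11*w^2 + 38*w + 40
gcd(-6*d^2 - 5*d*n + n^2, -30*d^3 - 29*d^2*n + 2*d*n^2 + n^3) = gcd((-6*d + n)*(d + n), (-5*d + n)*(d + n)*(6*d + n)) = d + n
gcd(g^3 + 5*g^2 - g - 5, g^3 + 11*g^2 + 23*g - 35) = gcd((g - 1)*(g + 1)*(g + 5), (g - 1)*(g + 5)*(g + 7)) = g^2 + 4*g - 5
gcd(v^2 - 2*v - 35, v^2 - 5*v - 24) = 1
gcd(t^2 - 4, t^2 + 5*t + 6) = t + 2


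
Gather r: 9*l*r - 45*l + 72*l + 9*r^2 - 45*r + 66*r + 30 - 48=27*l + 9*r^2 + r*(9*l + 21) - 18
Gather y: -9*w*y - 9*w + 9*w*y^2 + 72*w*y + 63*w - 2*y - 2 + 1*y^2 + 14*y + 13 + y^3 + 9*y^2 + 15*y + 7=54*w + y^3 + y^2*(9*w + 10) + y*(63*w + 27) + 18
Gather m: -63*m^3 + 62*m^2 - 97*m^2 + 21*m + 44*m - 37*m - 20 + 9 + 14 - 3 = -63*m^3 - 35*m^2 + 28*m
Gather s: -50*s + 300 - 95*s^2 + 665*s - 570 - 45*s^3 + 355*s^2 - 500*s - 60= -45*s^3 + 260*s^2 + 115*s - 330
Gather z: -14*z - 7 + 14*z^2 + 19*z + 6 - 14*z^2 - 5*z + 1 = 0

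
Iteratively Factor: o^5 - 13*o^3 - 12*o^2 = (o + 3)*(o^4 - 3*o^3 - 4*o^2) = o*(o + 3)*(o^3 - 3*o^2 - 4*o) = o*(o - 4)*(o + 3)*(o^2 + o) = o^2*(o - 4)*(o + 3)*(o + 1)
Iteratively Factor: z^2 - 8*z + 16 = (z - 4)*(z - 4)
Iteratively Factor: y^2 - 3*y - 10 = (y + 2)*(y - 5)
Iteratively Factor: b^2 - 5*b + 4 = (b - 1)*(b - 4)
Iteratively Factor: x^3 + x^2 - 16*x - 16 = (x - 4)*(x^2 + 5*x + 4) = (x - 4)*(x + 4)*(x + 1)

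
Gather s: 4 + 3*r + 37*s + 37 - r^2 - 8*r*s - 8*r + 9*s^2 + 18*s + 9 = -r^2 - 5*r + 9*s^2 + s*(55 - 8*r) + 50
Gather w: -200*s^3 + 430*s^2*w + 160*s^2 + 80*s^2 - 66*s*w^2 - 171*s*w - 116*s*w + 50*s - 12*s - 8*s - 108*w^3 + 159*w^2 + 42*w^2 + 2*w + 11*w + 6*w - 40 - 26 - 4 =-200*s^3 + 240*s^2 + 30*s - 108*w^3 + w^2*(201 - 66*s) + w*(430*s^2 - 287*s + 19) - 70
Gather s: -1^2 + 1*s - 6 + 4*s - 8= 5*s - 15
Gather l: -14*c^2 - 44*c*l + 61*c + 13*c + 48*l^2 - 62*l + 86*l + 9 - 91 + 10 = -14*c^2 + 74*c + 48*l^2 + l*(24 - 44*c) - 72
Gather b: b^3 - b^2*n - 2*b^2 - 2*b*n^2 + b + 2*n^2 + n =b^3 + b^2*(-n - 2) + b*(1 - 2*n^2) + 2*n^2 + n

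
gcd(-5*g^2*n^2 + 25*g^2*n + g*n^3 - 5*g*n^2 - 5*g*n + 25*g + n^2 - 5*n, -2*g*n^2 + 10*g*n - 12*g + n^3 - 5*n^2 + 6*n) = 1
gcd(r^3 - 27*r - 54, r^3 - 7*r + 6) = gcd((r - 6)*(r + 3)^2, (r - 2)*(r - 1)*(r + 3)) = r + 3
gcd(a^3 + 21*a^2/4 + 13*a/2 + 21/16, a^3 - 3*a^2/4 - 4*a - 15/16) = a^2 + 7*a/4 + 3/8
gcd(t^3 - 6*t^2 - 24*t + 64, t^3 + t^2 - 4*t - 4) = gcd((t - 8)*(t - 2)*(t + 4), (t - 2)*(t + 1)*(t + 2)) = t - 2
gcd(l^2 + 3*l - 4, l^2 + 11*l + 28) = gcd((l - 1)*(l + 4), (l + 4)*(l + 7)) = l + 4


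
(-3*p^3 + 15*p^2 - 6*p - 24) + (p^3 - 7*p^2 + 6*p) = -2*p^3 + 8*p^2 - 24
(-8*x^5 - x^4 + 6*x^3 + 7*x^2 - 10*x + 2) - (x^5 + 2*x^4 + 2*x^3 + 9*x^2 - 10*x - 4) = -9*x^5 - 3*x^4 + 4*x^3 - 2*x^2 + 6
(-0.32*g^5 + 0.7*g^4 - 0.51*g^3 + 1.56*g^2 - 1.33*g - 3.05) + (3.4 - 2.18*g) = -0.32*g^5 + 0.7*g^4 - 0.51*g^3 + 1.56*g^2 - 3.51*g + 0.35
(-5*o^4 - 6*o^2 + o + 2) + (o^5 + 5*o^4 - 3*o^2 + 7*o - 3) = o^5 - 9*o^2 + 8*o - 1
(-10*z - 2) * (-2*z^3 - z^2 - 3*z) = 20*z^4 + 14*z^3 + 32*z^2 + 6*z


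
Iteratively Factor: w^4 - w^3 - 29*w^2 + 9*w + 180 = (w + 4)*(w^3 - 5*w^2 - 9*w + 45) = (w - 5)*(w + 4)*(w^2 - 9) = (w - 5)*(w + 3)*(w + 4)*(w - 3)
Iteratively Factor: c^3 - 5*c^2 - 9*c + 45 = (c - 5)*(c^2 - 9) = (c - 5)*(c - 3)*(c + 3)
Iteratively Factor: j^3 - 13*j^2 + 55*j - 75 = (j - 5)*(j^2 - 8*j + 15) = (j - 5)^2*(j - 3)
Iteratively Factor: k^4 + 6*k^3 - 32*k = (k + 4)*(k^3 + 2*k^2 - 8*k) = (k - 2)*(k + 4)*(k^2 + 4*k) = k*(k - 2)*(k + 4)*(k + 4)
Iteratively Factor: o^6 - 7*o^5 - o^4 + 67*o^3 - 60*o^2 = (o - 4)*(o^5 - 3*o^4 - 13*o^3 + 15*o^2) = (o - 5)*(o - 4)*(o^4 + 2*o^3 - 3*o^2) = o*(o - 5)*(o - 4)*(o^3 + 2*o^2 - 3*o) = o^2*(o - 5)*(o - 4)*(o^2 + 2*o - 3) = o^2*(o - 5)*(o - 4)*(o + 3)*(o - 1)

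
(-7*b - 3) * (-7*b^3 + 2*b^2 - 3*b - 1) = 49*b^4 + 7*b^3 + 15*b^2 + 16*b + 3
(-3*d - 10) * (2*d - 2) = -6*d^2 - 14*d + 20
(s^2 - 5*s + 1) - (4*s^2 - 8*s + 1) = -3*s^2 + 3*s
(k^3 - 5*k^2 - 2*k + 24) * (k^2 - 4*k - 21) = k^5 - 9*k^4 - 3*k^3 + 137*k^2 - 54*k - 504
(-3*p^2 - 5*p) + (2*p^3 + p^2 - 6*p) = 2*p^3 - 2*p^2 - 11*p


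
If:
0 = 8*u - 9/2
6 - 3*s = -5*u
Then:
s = 47/16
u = 9/16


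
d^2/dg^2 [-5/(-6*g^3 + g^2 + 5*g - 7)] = 10*((1 - 18*g)*(6*g^3 - g^2 - 5*g + 7) + (-18*g^2 + 2*g + 5)^2)/(6*g^3 - g^2 - 5*g + 7)^3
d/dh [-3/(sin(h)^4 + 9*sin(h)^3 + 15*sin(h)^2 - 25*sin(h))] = 3*(4*cos(h) + 7/tan(h) - 5*cos(h)/sin(h)^2)/((sin(h) - 1)^2*(sin(h) + 5)^3)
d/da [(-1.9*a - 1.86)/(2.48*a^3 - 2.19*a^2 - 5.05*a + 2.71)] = (9.424*a^3 + 9.6774*a^2 - 8.1468*a - 14.542)/(6.1504*a^6 - 10.8624*a^5 - 20.2519*a^4 + 35.5606*a^3 + 13.6327*a^2 - 27.371*a + 7.3441)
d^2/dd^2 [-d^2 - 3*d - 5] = -2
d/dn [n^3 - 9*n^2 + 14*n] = 3*n^2 - 18*n + 14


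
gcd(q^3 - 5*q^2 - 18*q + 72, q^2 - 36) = q - 6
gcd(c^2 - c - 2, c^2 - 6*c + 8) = c - 2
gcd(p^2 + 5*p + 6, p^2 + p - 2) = p + 2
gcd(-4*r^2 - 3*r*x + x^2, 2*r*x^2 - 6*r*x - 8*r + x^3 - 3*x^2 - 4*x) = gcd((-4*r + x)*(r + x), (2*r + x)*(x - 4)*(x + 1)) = 1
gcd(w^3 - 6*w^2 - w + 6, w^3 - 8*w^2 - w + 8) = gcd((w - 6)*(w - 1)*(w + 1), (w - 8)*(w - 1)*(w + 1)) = w^2 - 1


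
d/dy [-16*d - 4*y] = -4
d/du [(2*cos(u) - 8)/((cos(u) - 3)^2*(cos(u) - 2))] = 4*(cos(u)^2 - 7*cos(u) + 11)*sin(u)/((cos(u) - 3)^3*(cos(u) - 2)^2)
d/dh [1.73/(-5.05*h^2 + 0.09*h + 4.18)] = (17.473*h - 0.1557)/(-5.05*h^2 + 0.09*h + 4.18)^2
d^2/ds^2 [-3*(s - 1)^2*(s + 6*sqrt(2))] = -18*s - 36*sqrt(2) + 12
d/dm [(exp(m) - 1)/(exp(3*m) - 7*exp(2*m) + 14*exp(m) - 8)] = 2*(3 - exp(m))*exp(m)/(exp(4*m) - 12*exp(3*m) + 52*exp(2*m) - 96*exp(m) + 64)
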